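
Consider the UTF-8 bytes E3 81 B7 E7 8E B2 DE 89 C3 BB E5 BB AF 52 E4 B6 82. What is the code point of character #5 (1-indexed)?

U+5EEF

Offset 0: leading byte 0xE3 = 11100011 → 3-byte char #1 = E3 81 B7.
Offset 3: leading byte 0xE7 = 11100111 → 3-byte char #2 = E7 8E B2.
Offset 6: leading byte 0xDE = 11011110 → 2-byte char #3 = DE 89.
Offset 8: leading byte 0xC3 = 11000011 → 2-byte char #4 = C3 BB.
Offset 10: leading byte 0xE5 = 11100101 → 3-byte char #5 = E5 BB AF.
Leading byte 0xE5 = 11100101 matches 1110xxxx → 3-byte sequence.
Byte 1: 0xE5 = 11100101, payload 0101 (4 bits).
Byte 2: 0xBB = 10111011 (10xxxxxx ✓), payload 111011.
Byte 3: 0xAF = 10101111 (10xxxxxx ✓), payload 101111.
Concatenate: 0101111011101111 = 0x5EEF (16 bits → U+5EEF).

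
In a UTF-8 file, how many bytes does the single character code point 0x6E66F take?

U+6E66F = 0x6E66F. UTF-8 uses 1 byte below 0x80, 2 below 0x800, 3 below 0x10000, 4 up to 0x10FFFF. 0x6E66F is in U+10000–U+10FFFF → 4 bytes.

4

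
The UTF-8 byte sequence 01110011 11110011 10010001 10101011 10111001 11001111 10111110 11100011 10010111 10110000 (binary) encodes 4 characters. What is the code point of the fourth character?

U+35F0

Offset 0: leading byte 0x73 = 01110011 → 1-byte char #1 = 73.
Offset 1: leading byte 0xF3 = 11110011 → 4-byte char #2 = F3 91 AB B9.
Offset 5: leading byte 0xCF = 11001111 → 2-byte char #3 = CF BE.
Offset 7: leading byte 0xE3 = 11100011 → 3-byte char #4 = E3 97 B0.
Leading byte 0xE3 = 11100011 matches 1110xxxx → 3-byte sequence.
Byte 1: 0xE3 = 11100011, payload 0011 (4 bits).
Byte 2: 0x97 = 10010111 (10xxxxxx ✓), payload 010111.
Byte 3: 0xB0 = 10110000 (10xxxxxx ✓), payload 110000.
Concatenate: 0011010111110000 = 0x35F0 (16 bits → U+35F0).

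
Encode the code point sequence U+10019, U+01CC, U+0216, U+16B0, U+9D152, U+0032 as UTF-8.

F0 90 80 99 C7 8C C8 96 E1 9A B0 F2 9D 85 92 32

U+10019: 4-byte form → F0 90 80 99.
U+01CC: 2-byte form → C7 8C.
U+0216: 2-byte form → C8 96.
U+16B0: 3-byte form → E1 9A B0.
U+9D152: 4-byte form → F2 9D 85 92.
U+0032: 1-byte form → 32.
Concatenated (16 bytes): F0 90 80 99 C7 8C C8 96 E1 9A B0 F2 9D 85 92 32.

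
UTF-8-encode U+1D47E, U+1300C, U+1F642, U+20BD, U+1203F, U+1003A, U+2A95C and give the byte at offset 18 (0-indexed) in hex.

U+1D47E → 4-byte form F0 9D 91 BE at offsets 0–3.
U+1300C → 4-byte form F0 93 80 8C at offsets 4–7.
U+1F642 → 4-byte form F0 9F 99 82 at offsets 8–11.
U+20BD → 3-byte form E2 82 BD at offsets 12–14.
U+1203F → 4-byte form F0 92 80 BF at offsets 15–18.
Offset 18 falls in char 5's range; it's byte 4 of F0 92 80 BF = 0xBF.

0xBF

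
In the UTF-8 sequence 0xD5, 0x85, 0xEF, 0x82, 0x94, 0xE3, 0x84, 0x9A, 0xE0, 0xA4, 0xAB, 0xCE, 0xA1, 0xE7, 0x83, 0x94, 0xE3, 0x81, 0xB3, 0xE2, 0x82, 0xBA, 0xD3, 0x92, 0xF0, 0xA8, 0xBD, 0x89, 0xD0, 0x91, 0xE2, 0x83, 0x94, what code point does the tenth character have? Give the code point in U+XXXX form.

Offset 0: leading byte 0xD5 = 11010101 → 2-byte char #1 = D5 85.
Offset 2: leading byte 0xEF = 11101111 → 3-byte char #2 = EF 82 94.
Offset 5: leading byte 0xE3 = 11100011 → 3-byte char #3 = E3 84 9A.
Offset 8: leading byte 0xE0 = 11100000 → 3-byte char #4 = E0 A4 AB.
Offset 11: leading byte 0xCE = 11001110 → 2-byte char #5 = CE A1.
Offset 13: leading byte 0xE7 = 11100111 → 3-byte char #6 = E7 83 94.
Offset 16: leading byte 0xE3 = 11100011 → 3-byte char #7 = E3 81 B3.
Offset 19: leading byte 0xE2 = 11100010 → 3-byte char #8 = E2 82 BA.
Offset 22: leading byte 0xD3 = 11010011 → 2-byte char #9 = D3 92.
Offset 24: leading byte 0xF0 = 11110000 → 4-byte char #10 = F0 A8 BD 89.
Leading byte 0xF0 = 11110000 matches 11110xxx → 4-byte sequence.
Byte 1: 0xF0 = 11110000, payload 000 (3 bits).
Byte 2: 0xA8 = 10101000 (10xxxxxx ✓), payload 101000.
Byte 3: 0xBD = 10111101 (10xxxxxx ✓), payload 111101.
Byte 4: 0x89 = 10001001 (10xxxxxx ✓), payload 001001.
Concatenate: 000101000111101001001 = 0x28F49 (21 bits → U+28F49).

U+28F49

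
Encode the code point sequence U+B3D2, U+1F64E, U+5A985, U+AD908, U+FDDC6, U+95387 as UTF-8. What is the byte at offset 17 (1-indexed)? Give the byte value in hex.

1-indexed offset 17 is 0-indexed offset 16.
U+B3D2 → 3-byte form EB 8F 92 at offsets 0–2.
U+1F64E → 4-byte form F0 9F 99 8E at offsets 3–6.
U+5A985 → 4-byte form F1 9A A6 85 at offsets 7–10.
U+AD908 → 4-byte form F2 AD A4 88 at offsets 11–14.
U+FDDC6 → 4-byte form F3 BD B7 86 at offsets 15–18.
Offset 16 falls in char 5's range; it's byte 2 of F3 BD B7 86 = 0xBD.

0xBD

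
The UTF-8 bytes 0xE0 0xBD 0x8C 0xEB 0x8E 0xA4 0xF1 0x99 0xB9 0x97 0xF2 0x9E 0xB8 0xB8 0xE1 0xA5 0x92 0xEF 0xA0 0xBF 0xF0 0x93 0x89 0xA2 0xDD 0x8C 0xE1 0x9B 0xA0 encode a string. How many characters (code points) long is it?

9

Byte at offset 0: 0xE0 = 11100000 → 3-byte char (#1). Advance 3.
Byte at offset 3: 0xEB = 11101011 → 3-byte char (#2). Advance 3.
Byte at offset 6: 0xF1 = 11110001 → 4-byte char (#3). Advance 4.
Byte at offset 10: 0xF2 = 11110010 → 4-byte char (#4). Advance 4.
Byte at offset 14: 0xE1 = 11100001 → 3-byte char (#5). Advance 3.
Byte at offset 17: 0xEF = 11101111 → 3-byte char (#6). Advance 3.
Byte at offset 20: 0xF0 = 11110000 → 4-byte char (#7). Advance 4.
Byte at offset 24: 0xDD = 11011101 → 2-byte char (#8). Advance 2.
Byte at offset 26: 0xE1 = 11100001 → 3-byte char (#9). Advance 3.
Reached end at offset 29 after 9 code points.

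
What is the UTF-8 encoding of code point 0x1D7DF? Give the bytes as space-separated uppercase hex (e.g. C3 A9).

F0 9D 9F 9F

U+1D7DF = 0x1D7DF = 120799 decimal. In range U+10000–U+10FFFF → 4-byte form: 11110xxx 10xxxxxx 10xxxxxx 10xxxxxx.
Binary (21 bits): 000011101011111011111.
Split 3+6+6+6: 000 | 011101 | 011111 | 011111.
Byte 1: 11110000 = 0xF0.
Byte 2: 10011101 = 0x9D.
Byte 3: 10011111 = 0x9F.
Byte 4: 10011111 = 0x9F.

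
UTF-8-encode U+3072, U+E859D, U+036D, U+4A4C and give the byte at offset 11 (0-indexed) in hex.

U+3072 → 3-byte form E3 81 B2 at offsets 0–2.
U+E859D → 4-byte form F3 A8 96 9D at offsets 3–6.
U+036D → 2-byte form CD AD at offsets 7–8.
U+4A4C → 3-byte form E4 A9 8C at offsets 9–11.
Offset 11 falls in char 4's range; it's byte 3 of E4 A9 8C = 0x8C.

0x8C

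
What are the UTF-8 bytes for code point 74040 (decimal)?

F0 92 84 B8

U+12138 = 0x12138 = 74040 decimal. In range U+10000–U+10FFFF → 4-byte form: 11110xxx 10xxxxxx 10xxxxxx 10xxxxxx.
Binary (21 bits): 000010010000100111000.
Split 3+6+6+6: 000 | 010010 | 000100 | 111000.
Byte 1: 11110000 = 0xF0.
Byte 2: 10010010 = 0x92.
Byte 3: 10000100 = 0x84.
Byte 4: 10111000 = 0xB8.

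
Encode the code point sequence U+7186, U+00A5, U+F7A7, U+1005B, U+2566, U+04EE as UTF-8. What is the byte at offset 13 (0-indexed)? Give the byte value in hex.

U+7186 → 3-byte form E7 86 86 at offsets 0–2.
U+00A5 → 2-byte form C2 A5 at offsets 3–4.
U+F7A7 → 3-byte form EF 9E A7 at offsets 5–7.
U+1005B → 4-byte form F0 90 81 9B at offsets 8–11.
U+2566 → 3-byte form E2 95 A6 at offsets 12–14.
Offset 13 falls in char 5's range; it's byte 2 of E2 95 A6 = 0x95.

0x95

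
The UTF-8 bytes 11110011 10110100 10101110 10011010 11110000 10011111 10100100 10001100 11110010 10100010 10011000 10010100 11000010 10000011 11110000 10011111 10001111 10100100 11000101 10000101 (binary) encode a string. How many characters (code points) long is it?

Byte at offset 0: 0xF3 = 11110011 → 4-byte char (#1). Advance 4.
Byte at offset 4: 0xF0 = 11110000 → 4-byte char (#2). Advance 4.
Byte at offset 8: 0xF2 = 11110010 → 4-byte char (#3). Advance 4.
Byte at offset 12: 0xC2 = 11000010 → 2-byte char (#4). Advance 2.
Byte at offset 14: 0xF0 = 11110000 → 4-byte char (#5). Advance 4.
Byte at offset 18: 0xC5 = 11000101 → 2-byte char (#6). Advance 2.
Reached end at offset 20 after 6 code points.

6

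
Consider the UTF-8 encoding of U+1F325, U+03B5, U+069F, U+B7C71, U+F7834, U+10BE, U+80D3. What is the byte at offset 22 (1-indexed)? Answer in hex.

0x93

1-indexed offset 22 is 0-indexed offset 21.
U+1F325 → 4-byte form F0 9F 8C A5 at offsets 0–3.
U+03B5 → 2-byte form CE B5 at offsets 4–5.
U+069F → 2-byte form DA 9F at offsets 6–7.
U+B7C71 → 4-byte form F2 B7 B1 B1 at offsets 8–11.
U+F7834 → 4-byte form F3 B7 A0 B4 at offsets 12–15.
U+10BE → 3-byte form E1 82 BE at offsets 16–18.
U+80D3 → 3-byte form E8 83 93 at offsets 19–21.
Offset 21 falls in char 7's range; it's byte 3 of E8 83 93 = 0x93.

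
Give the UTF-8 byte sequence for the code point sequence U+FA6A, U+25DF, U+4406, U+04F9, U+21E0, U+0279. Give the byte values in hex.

EF A9 AA E2 97 9F E4 90 86 D3 B9 E2 87 A0 C9 B9

U+FA6A: 3-byte form → EF A9 AA.
U+25DF: 3-byte form → E2 97 9F.
U+4406: 3-byte form → E4 90 86.
U+04F9: 2-byte form → D3 B9.
U+21E0: 3-byte form → E2 87 A0.
U+0279: 2-byte form → C9 B9.
Concatenated (16 bytes): EF A9 AA E2 97 9F E4 90 86 D3 B9 E2 87 A0 C9 B9.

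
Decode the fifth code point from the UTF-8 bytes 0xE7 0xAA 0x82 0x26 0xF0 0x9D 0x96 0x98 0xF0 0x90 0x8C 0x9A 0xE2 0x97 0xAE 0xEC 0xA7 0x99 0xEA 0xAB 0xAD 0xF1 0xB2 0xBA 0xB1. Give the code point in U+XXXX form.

Offset 0: leading byte 0xE7 = 11100111 → 3-byte char #1 = E7 AA 82.
Offset 3: leading byte 0x26 = 00100110 → 1-byte char #2 = 26.
Offset 4: leading byte 0xF0 = 11110000 → 4-byte char #3 = F0 9D 96 98.
Offset 8: leading byte 0xF0 = 11110000 → 4-byte char #4 = F0 90 8C 9A.
Offset 12: leading byte 0xE2 = 11100010 → 3-byte char #5 = E2 97 AE.
Leading byte 0xE2 = 11100010 matches 1110xxxx → 3-byte sequence.
Byte 1: 0xE2 = 11100010, payload 0010 (4 bits).
Byte 2: 0x97 = 10010111 (10xxxxxx ✓), payload 010111.
Byte 3: 0xAE = 10101110 (10xxxxxx ✓), payload 101110.
Concatenate: 0010010111101110 = 0x25EE (16 bits → U+25EE).

U+25EE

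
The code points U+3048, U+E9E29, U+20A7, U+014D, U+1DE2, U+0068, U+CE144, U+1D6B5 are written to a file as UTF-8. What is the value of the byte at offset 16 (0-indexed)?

0xF3

U+3048 → 3-byte form E3 81 88 at offsets 0–2.
U+E9E29 → 4-byte form F3 A9 B8 A9 at offsets 3–6.
U+20A7 → 3-byte form E2 82 A7 at offsets 7–9.
U+014D → 2-byte form C5 8D at offsets 10–11.
U+1DE2 → 3-byte form E1 B7 A2 at offsets 12–14.
U+0068 → 1-byte form 68 at offsets 15–15.
U+CE144 → 4-byte form F3 8E 85 84 at offsets 16–19.
Offset 16 falls in char 7's range; it's byte 1 of F3 8E 85 84 = 0xF3.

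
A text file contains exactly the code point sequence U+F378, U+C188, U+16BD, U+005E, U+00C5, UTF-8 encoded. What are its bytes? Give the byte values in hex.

U+F378: 3-byte form → EF 8D B8.
U+C188: 3-byte form → EC 86 88.
U+16BD: 3-byte form → E1 9A BD.
U+005E: 1-byte form → 5E.
U+00C5: 2-byte form → C3 85.
Concatenated (12 bytes): EF 8D B8 EC 86 88 E1 9A BD 5E C3 85.

EF 8D B8 EC 86 88 E1 9A BD 5E C3 85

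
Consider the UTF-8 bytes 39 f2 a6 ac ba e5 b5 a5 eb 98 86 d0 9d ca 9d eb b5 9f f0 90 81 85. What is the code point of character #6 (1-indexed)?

Offset 0: leading byte 0x39 = 00111001 → 1-byte char #1 = 39.
Offset 1: leading byte 0xF2 = 11110010 → 4-byte char #2 = F2 A6 AC BA.
Offset 5: leading byte 0xE5 = 11100101 → 3-byte char #3 = E5 B5 A5.
Offset 8: leading byte 0xEB = 11101011 → 3-byte char #4 = EB 98 86.
Offset 11: leading byte 0xD0 = 11010000 → 2-byte char #5 = D0 9D.
Offset 13: leading byte 0xCA = 11001010 → 2-byte char #6 = CA 9D.
Leading byte 0xCA = 11001010 matches 110xxxxx → 2-byte sequence.
Byte 1: 0xCA = 11001010, payload 01010 (5 bits).
Byte 2: 0x9D = 10011101 (10xxxxxx ✓), payload 011101.
Concatenate: 01010011101 = 0x29D (11 bits → U+029D).

U+029D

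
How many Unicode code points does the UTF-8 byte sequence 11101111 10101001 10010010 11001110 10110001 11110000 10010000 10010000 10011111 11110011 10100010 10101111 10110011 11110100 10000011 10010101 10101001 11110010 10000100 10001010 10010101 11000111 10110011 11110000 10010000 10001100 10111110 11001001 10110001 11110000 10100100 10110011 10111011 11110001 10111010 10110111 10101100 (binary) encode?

11

Byte at offset 0: 0xEF = 11101111 → 3-byte char (#1). Advance 3.
Byte at offset 3: 0xCE = 11001110 → 2-byte char (#2). Advance 2.
Byte at offset 5: 0xF0 = 11110000 → 4-byte char (#3). Advance 4.
Byte at offset 9: 0xF3 = 11110011 → 4-byte char (#4). Advance 4.
Byte at offset 13: 0xF4 = 11110100 → 4-byte char (#5). Advance 4.
Byte at offset 17: 0xF2 = 11110010 → 4-byte char (#6). Advance 4.
Byte at offset 21: 0xC7 = 11000111 → 2-byte char (#7). Advance 2.
Byte at offset 23: 0xF0 = 11110000 → 4-byte char (#8). Advance 4.
Byte at offset 27: 0xC9 = 11001001 → 2-byte char (#9). Advance 2.
Byte at offset 29: 0xF0 = 11110000 → 4-byte char (#10). Advance 4.
Byte at offset 33: 0xF1 = 11110001 → 4-byte char (#11). Advance 4.
Reached end at offset 37 after 11 code points.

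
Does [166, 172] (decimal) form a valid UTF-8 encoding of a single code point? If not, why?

invalid (continuation byte with no leading byte)

Byte 0xA6 = 10100110 has the form 10xxxxxx — a continuation byte — but there is no preceding leading byte.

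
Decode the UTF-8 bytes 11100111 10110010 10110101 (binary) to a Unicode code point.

U+7CB5

Leading byte 0xE7 = 11100111 matches 1110xxxx → 3-byte sequence.
Byte 1: 0xE7 = 11100111, payload 0111 (4 bits).
Byte 2: 0xB2 = 10110010 (10xxxxxx ✓), payload 110010.
Byte 3: 0xB5 = 10110101 (10xxxxxx ✓), payload 110101.
Concatenate: 0111110010110101 = 0x7CB5 (16 bits → U+7CB5).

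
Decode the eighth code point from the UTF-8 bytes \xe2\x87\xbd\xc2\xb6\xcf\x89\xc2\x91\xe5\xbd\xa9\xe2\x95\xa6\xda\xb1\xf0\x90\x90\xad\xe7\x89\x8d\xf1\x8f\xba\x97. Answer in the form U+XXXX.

U+1042D

Offset 0: leading byte 0xE2 = 11100010 → 3-byte char #1 = E2 87 BD.
Offset 3: leading byte 0xC2 = 11000010 → 2-byte char #2 = C2 B6.
Offset 5: leading byte 0xCF = 11001111 → 2-byte char #3 = CF 89.
Offset 7: leading byte 0xC2 = 11000010 → 2-byte char #4 = C2 91.
Offset 9: leading byte 0xE5 = 11100101 → 3-byte char #5 = E5 BD A9.
Offset 12: leading byte 0xE2 = 11100010 → 3-byte char #6 = E2 95 A6.
Offset 15: leading byte 0xDA = 11011010 → 2-byte char #7 = DA B1.
Offset 17: leading byte 0xF0 = 11110000 → 4-byte char #8 = F0 90 90 AD.
Leading byte 0xF0 = 11110000 matches 11110xxx → 4-byte sequence.
Byte 1: 0xF0 = 11110000, payload 000 (3 bits).
Byte 2: 0x90 = 10010000 (10xxxxxx ✓), payload 010000.
Byte 3: 0x90 = 10010000 (10xxxxxx ✓), payload 010000.
Byte 4: 0xAD = 10101101 (10xxxxxx ✓), payload 101101.
Concatenate: 000010000010000101101 = 0x1042D (21 bits → U+1042D).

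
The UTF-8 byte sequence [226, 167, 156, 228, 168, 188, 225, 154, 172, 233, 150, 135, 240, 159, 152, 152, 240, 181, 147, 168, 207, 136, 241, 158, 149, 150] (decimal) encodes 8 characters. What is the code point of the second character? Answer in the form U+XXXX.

U+4A3C

Offset 0: leading byte 0xE2 = 11100010 → 3-byte char #1 = E2 A7 9C.
Offset 3: leading byte 0xE4 = 11100100 → 3-byte char #2 = E4 A8 BC.
Leading byte 0xE4 = 11100100 matches 1110xxxx → 3-byte sequence.
Byte 1: 0xE4 = 11100100, payload 0100 (4 bits).
Byte 2: 0xA8 = 10101000 (10xxxxxx ✓), payload 101000.
Byte 3: 0xBC = 10111100 (10xxxxxx ✓), payload 111100.
Concatenate: 0100101000111100 = 0x4A3C (16 bits → U+4A3C).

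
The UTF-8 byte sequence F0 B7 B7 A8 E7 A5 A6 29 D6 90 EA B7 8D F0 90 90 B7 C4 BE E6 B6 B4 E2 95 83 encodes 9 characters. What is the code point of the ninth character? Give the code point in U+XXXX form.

U+2543

Offset 0: leading byte 0xF0 = 11110000 → 4-byte char #1 = F0 B7 B7 A8.
Offset 4: leading byte 0xE7 = 11100111 → 3-byte char #2 = E7 A5 A6.
Offset 7: leading byte 0x29 = 00101001 → 1-byte char #3 = 29.
Offset 8: leading byte 0xD6 = 11010110 → 2-byte char #4 = D6 90.
Offset 10: leading byte 0xEA = 11101010 → 3-byte char #5 = EA B7 8D.
Offset 13: leading byte 0xF0 = 11110000 → 4-byte char #6 = F0 90 90 B7.
Offset 17: leading byte 0xC4 = 11000100 → 2-byte char #7 = C4 BE.
Offset 19: leading byte 0xE6 = 11100110 → 3-byte char #8 = E6 B6 B4.
Offset 22: leading byte 0xE2 = 11100010 → 3-byte char #9 = E2 95 83.
Leading byte 0xE2 = 11100010 matches 1110xxxx → 3-byte sequence.
Byte 1: 0xE2 = 11100010, payload 0010 (4 bits).
Byte 2: 0x95 = 10010101 (10xxxxxx ✓), payload 010101.
Byte 3: 0x83 = 10000011 (10xxxxxx ✓), payload 000011.
Concatenate: 0010010101000011 = 0x2543 (16 bits → U+2543).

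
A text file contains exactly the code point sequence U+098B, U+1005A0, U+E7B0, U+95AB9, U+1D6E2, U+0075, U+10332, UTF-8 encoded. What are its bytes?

E0 A6 8B F4 80 96 A0 EE 9E B0 F2 95 AA B9 F0 9D 9B A2 75 F0 90 8C B2

U+098B: 3-byte form → E0 A6 8B.
U+1005A0: 4-byte form → F4 80 96 A0.
U+E7B0: 3-byte form → EE 9E B0.
U+95AB9: 4-byte form → F2 95 AA B9.
U+1D6E2: 4-byte form → F0 9D 9B A2.
U+0075: 1-byte form → 75.
U+10332: 4-byte form → F0 90 8C B2.
Concatenated (23 bytes): E0 A6 8B F4 80 96 A0 EE 9E B0 F2 95 AA B9 F0 9D 9B A2 75 F0 90 8C B2.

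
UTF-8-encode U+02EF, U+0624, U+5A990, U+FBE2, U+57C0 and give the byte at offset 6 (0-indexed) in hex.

0xA6

U+02EF → 2-byte form CB AF at offsets 0–1.
U+0624 → 2-byte form D8 A4 at offsets 2–3.
U+5A990 → 4-byte form F1 9A A6 90 at offsets 4–7.
Offset 6 falls in char 3's range; it's byte 3 of F1 9A A6 90 = 0xA6.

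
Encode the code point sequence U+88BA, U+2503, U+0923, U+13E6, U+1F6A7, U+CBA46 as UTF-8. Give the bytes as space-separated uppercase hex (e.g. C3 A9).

E8 A2 BA E2 94 83 E0 A4 A3 E1 8F A6 F0 9F 9A A7 F3 8B A9 86

U+88BA: 3-byte form → E8 A2 BA.
U+2503: 3-byte form → E2 94 83.
U+0923: 3-byte form → E0 A4 A3.
U+13E6: 3-byte form → E1 8F A6.
U+1F6A7: 4-byte form → F0 9F 9A A7.
U+CBA46: 4-byte form → F3 8B A9 86.
Concatenated (20 bytes): E8 A2 BA E2 94 83 E0 A4 A3 E1 8F A6 F0 9F 9A A7 F3 8B A9 86.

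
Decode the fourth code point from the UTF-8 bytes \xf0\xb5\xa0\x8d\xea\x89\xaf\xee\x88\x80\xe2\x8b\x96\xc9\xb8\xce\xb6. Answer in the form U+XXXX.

U+22D6

Offset 0: leading byte 0xF0 = 11110000 → 4-byte char #1 = F0 B5 A0 8D.
Offset 4: leading byte 0xEA = 11101010 → 3-byte char #2 = EA 89 AF.
Offset 7: leading byte 0xEE = 11101110 → 3-byte char #3 = EE 88 80.
Offset 10: leading byte 0xE2 = 11100010 → 3-byte char #4 = E2 8B 96.
Leading byte 0xE2 = 11100010 matches 1110xxxx → 3-byte sequence.
Byte 1: 0xE2 = 11100010, payload 0010 (4 bits).
Byte 2: 0x8B = 10001011 (10xxxxxx ✓), payload 001011.
Byte 3: 0x96 = 10010110 (10xxxxxx ✓), payload 010110.
Concatenate: 0010001011010110 = 0x22D6 (16 bits → U+22D6).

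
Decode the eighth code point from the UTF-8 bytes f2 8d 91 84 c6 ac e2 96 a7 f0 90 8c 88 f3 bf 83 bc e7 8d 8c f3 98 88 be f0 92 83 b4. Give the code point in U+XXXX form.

U+120F4

Offset 0: leading byte 0xF2 = 11110010 → 4-byte char #1 = F2 8D 91 84.
Offset 4: leading byte 0xC6 = 11000110 → 2-byte char #2 = C6 AC.
Offset 6: leading byte 0xE2 = 11100010 → 3-byte char #3 = E2 96 A7.
Offset 9: leading byte 0xF0 = 11110000 → 4-byte char #4 = F0 90 8C 88.
Offset 13: leading byte 0xF3 = 11110011 → 4-byte char #5 = F3 BF 83 BC.
Offset 17: leading byte 0xE7 = 11100111 → 3-byte char #6 = E7 8D 8C.
Offset 20: leading byte 0xF3 = 11110011 → 4-byte char #7 = F3 98 88 BE.
Offset 24: leading byte 0xF0 = 11110000 → 4-byte char #8 = F0 92 83 B4.
Leading byte 0xF0 = 11110000 matches 11110xxx → 4-byte sequence.
Byte 1: 0xF0 = 11110000, payload 000 (3 bits).
Byte 2: 0x92 = 10010010 (10xxxxxx ✓), payload 010010.
Byte 3: 0x83 = 10000011 (10xxxxxx ✓), payload 000011.
Byte 4: 0xB4 = 10110100 (10xxxxxx ✓), payload 110100.
Concatenate: 000010010000011110100 = 0x120F4 (21 bits → U+120F4).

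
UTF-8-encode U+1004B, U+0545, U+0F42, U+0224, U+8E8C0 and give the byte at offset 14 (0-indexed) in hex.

0x80

U+1004B → 4-byte form F0 90 81 8B at offsets 0–3.
U+0545 → 2-byte form D5 85 at offsets 4–5.
U+0F42 → 3-byte form E0 BD 82 at offsets 6–8.
U+0224 → 2-byte form C8 A4 at offsets 9–10.
U+8E8C0 → 4-byte form F2 8E A3 80 at offsets 11–14.
Offset 14 falls in char 5's range; it's byte 4 of F2 8E A3 80 = 0x80.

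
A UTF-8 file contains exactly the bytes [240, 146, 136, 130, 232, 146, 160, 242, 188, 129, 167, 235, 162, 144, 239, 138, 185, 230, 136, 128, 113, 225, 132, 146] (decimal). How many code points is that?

Byte at offset 0: 0xF0 = 11110000 → 4-byte char (#1). Advance 4.
Byte at offset 4: 0xE8 = 11101000 → 3-byte char (#2). Advance 3.
Byte at offset 7: 0xF2 = 11110010 → 4-byte char (#3). Advance 4.
Byte at offset 11: 0xEB = 11101011 → 3-byte char (#4). Advance 3.
Byte at offset 14: 0xEF = 11101111 → 3-byte char (#5). Advance 3.
Byte at offset 17: 0xE6 = 11100110 → 3-byte char (#6). Advance 3.
Byte at offset 20: 0x71 = 01110001 → 1-byte char (#7). Advance 1.
Byte at offset 21: 0xE1 = 11100001 → 3-byte char (#8). Advance 3.
Reached end at offset 24 after 8 code points.

8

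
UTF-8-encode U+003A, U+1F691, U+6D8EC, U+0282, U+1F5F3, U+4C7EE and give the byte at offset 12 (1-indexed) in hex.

1-indexed offset 12 is 0-indexed offset 11.
U+003A → 1-byte form 3A at offsets 0–0.
U+1F691 → 4-byte form F0 9F 9A 91 at offsets 1–4.
U+6D8EC → 4-byte form F1 AD A3 AC at offsets 5–8.
U+0282 → 2-byte form CA 82 at offsets 9–10.
U+1F5F3 → 4-byte form F0 9F 97 B3 at offsets 11–14.
Offset 11 falls in char 5's range; it's byte 1 of F0 9F 97 B3 = 0xF0.

0xF0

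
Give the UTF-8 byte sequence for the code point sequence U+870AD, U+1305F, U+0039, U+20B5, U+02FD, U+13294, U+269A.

F2 87 82 AD F0 93 81 9F 39 E2 82 B5 CB BD F0 93 8A 94 E2 9A 9A

U+870AD: 4-byte form → F2 87 82 AD.
U+1305F: 4-byte form → F0 93 81 9F.
U+0039: 1-byte form → 39.
U+20B5: 3-byte form → E2 82 B5.
U+02FD: 2-byte form → CB BD.
U+13294: 4-byte form → F0 93 8A 94.
U+269A: 3-byte form → E2 9A 9A.
Concatenated (21 bytes): F2 87 82 AD F0 93 81 9F 39 E2 82 B5 CB BD F0 93 8A 94 E2 9A 9A.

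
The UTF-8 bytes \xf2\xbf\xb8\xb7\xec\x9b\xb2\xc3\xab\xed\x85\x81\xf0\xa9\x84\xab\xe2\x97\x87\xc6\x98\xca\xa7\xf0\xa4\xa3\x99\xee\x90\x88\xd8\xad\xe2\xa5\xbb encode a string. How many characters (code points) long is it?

12

Byte at offset 0: 0xF2 = 11110010 → 4-byte char (#1). Advance 4.
Byte at offset 4: 0xEC = 11101100 → 3-byte char (#2). Advance 3.
Byte at offset 7: 0xC3 = 11000011 → 2-byte char (#3). Advance 2.
Byte at offset 9: 0xED = 11101101 → 3-byte char (#4). Advance 3.
Byte at offset 12: 0xF0 = 11110000 → 4-byte char (#5). Advance 4.
Byte at offset 16: 0xE2 = 11100010 → 3-byte char (#6). Advance 3.
Byte at offset 19: 0xC6 = 11000110 → 2-byte char (#7). Advance 2.
Byte at offset 21: 0xCA = 11001010 → 2-byte char (#8). Advance 2.
Byte at offset 23: 0xF0 = 11110000 → 4-byte char (#9). Advance 4.
Byte at offset 27: 0xEE = 11101110 → 3-byte char (#10). Advance 3.
Byte at offset 30: 0xD8 = 11011000 → 2-byte char (#11). Advance 2.
Byte at offset 32: 0xE2 = 11100010 → 3-byte char (#12). Advance 3.
Reached end at offset 35 after 12 code points.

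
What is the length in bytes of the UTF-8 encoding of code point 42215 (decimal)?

U+A4E7 = 0xA4E7. UTF-8 uses 1 byte below 0x80, 2 below 0x800, 3 below 0x10000, 4 up to 0x10FFFF. 0xA4E7 is in U+0800–U+FFFF → 3 bytes.

3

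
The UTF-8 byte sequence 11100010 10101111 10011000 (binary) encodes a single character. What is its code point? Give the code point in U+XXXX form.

U+2BD8

Leading byte 0xE2 = 11100010 matches 1110xxxx → 3-byte sequence.
Byte 1: 0xE2 = 11100010, payload 0010 (4 bits).
Byte 2: 0xAF = 10101111 (10xxxxxx ✓), payload 101111.
Byte 3: 0x98 = 10011000 (10xxxxxx ✓), payload 011000.
Concatenate: 0010101111011000 = 0x2BD8 (16 bits → U+2BD8).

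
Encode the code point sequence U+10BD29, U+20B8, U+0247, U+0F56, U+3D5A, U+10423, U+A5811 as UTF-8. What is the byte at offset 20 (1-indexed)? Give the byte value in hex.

0xF2

1-indexed offset 20 is 0-indexed offset 19.
U+10BD29 → 4-byte form F4 8B B4 A9 at offsets 0–3.
U+20B8 → 3-byte form E2 82 B8 at offsets 4–6.
U+0247 → 2-byte form C9 87 at offsets 7–8.
U+0F56 → 3-byte form E0 BD 96 at offsets 9–11.
U+3D5A → 3-byte form E3 B5 9A at offsets 12–14.
U+10423 → 4-byte form F0 90 90 A3 at offsets 15–18.
U+A5811 → 4-byte form F2 A5 A0 91 at offsets 19–22.
Offset 19 falls in char 7's range; it's byte 1 of F2 A5 A0 91 = 0xF2.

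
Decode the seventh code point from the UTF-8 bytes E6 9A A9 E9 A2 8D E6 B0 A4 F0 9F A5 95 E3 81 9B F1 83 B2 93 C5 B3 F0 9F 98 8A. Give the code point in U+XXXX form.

U+0173

Offset 0: leading byte 0xE6 = 11100110 → 3-byte char #1 = E6 9A A9.
Offset 3: leading byte 0xE9 = 11101001 → 3-byte char #2 = E9 A2 8D.
Offset 6: leading byte 0xE6 = 11100110 → 3-byte char #3 = E6 B0 A4.
Offset 9: leading byte 0xF0 = 11110000 → 4-byte char #4 = F0 9F A5 95.
Offset 13: leading byte 0xE3 = 11100011 → 3-byte char #5 = E3 81 9B.
Offset 16: leading byte 0xF1 = 11110001 → 4-byte char #6 = F1 83 B2 93.
Offset 20: leading byte 0xC5 = 11000101 → 2-byte char #7 = C5 B3.
Leading byte 0xC5 = 11000101 matches 110xxxxx → 2-byte sequence.
Byte 1: 0xC5 = 11000101, payload 00101 (5 bits).
Byte 2: 0xB3 = 10110011 (10xxxxxx ✓), payload 110011.
Concatenate: 00101110011 = 0x173 (11 bits → U+0173).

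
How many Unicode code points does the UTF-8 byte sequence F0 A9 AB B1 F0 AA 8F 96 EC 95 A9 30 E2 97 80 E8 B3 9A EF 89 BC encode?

7

Byte at offset 0: 0xF0 = 11110000 → 4-byte char (#1). Advance 4.
Byte at offset 4: 0xF0 = 11110000 → 4-byte char (#2). Advance 4.
Byte at offset 8: 0xEC = 11101100 → 3-byte char (#3). Advance 3.
Byte at offset 11: 0x30 = 00110000 → 1-byte char (#4). Advance 1.
Byte at offset 12: 0xE2 = 11100010 → 3-byte char (#5). Advance 3.
Byte at offset 15: 0xE8 = 11101000 → 3-byte char (#6). Advance 3.
Byte at offset 18: 0xEF = 11101111 → 3-byte char (#7). Advance 3.
Reached end at offset 21 after 7 code points.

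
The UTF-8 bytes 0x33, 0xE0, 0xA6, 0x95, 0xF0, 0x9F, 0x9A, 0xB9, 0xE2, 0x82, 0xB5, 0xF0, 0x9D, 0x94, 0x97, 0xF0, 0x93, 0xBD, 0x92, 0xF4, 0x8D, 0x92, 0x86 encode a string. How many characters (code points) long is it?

7

Byte at offset 0: 0x33 = 00110011 → 1-byte char (#1). Advance 1.
Byte at offset 1: 0xE0 = 11100000 → 3-byte char (#2). Advance 3.
Byte at offset 4: 0xF0 = 11110000 → 4-byte char (#3). Advance 4.
Byte at offset 8: 0xE2 = 11100010 → 3-byte char (#4). Advance 3.
Byte at offset 11: 0xF0 = 11110000 → 4-byte char (#5). Advance 4.
Byte at offset 15: 0xF0 = 11110000 → 4-byte char (#6). Advance 4.
Byte at offset 19: 0xF4 = 11110100 → 4-byte char (#7). Advance 4.
Reached end at offset 23 after 7 code points.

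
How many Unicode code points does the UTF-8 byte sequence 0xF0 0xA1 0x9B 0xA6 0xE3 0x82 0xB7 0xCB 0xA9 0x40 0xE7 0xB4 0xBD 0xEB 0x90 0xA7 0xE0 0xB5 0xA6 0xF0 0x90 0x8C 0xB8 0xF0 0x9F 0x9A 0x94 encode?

9

Byte at offset 0: 0xF0 = 11110000 → 4-byte char (#1). Advance 4.
Byte at offset 4: 0xE3 = 11100011 → 3-byte char (#2). Advance 3.
Byte at offset 7: 0xCB = 11001011 → 2-byte char (#3). Advance 2.
Byte at offset 9: 0x40 = 01000000 → 1-byte char (#4). Advance 1.
Byte at offset 10: 0xE7 = 11100111 → 3-byte char (#5). Advance 3.
Byte at offset 13: 0xEB = 11101011 → 3-byte char (#6). Advance 3.
Byte at offset 16: 0xE0 = 11100000 → 3-byte char (#7). Advance 3.
Byte at offset 19: 0xF0 = 11110000 → 4-byte char (#8). Advance 4.
Byte at offset 23: 0xF0 = 11110000 → 4-byte char (#9). Advance 4.
Reached end at offset 27 after 9 code points.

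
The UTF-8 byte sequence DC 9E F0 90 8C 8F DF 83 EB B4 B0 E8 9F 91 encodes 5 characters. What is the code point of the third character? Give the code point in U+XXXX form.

Offset 0: leading byte 0xDC = 11011100 → 2-byte char #1 = DC 9E.
Offset 2: leading byte 0xF0 = 11110000 → 4-byte char #2 = F0 90 8C 8F.
Offset 6: leading byte 0xDF = 11011111 → 2-byte char #3 = DF 83.
Leading byte 0xDF = 11011111 matches 110xxxxx → 2-byte sequence.
Byte 1: 0xDF = 11011111, payload 11111 (5 bits).
Byte 2: 0x83 = 10000011 (10xxxxxx ✓), payload 000011.
Concatenate: 11111000011 = 0x7C3 (11 bits → U+07C3).

U+07C3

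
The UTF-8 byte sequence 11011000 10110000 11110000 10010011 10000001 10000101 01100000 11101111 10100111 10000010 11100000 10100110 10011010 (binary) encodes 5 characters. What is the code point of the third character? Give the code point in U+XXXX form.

Offset 0: leading byte 0xD8 = 11011000 → 2-byte char #1 = D8 B0.
Offset 2: leading byte 0xF0 = 11110000 → 4-byte char #2 = F0 93 81 85.
Offset 6: leading byte 0x60 = 01100000 → 1-byte char #3 = 60.
Leading byte 0x60 = 01100000 matches 0xxxxxxx → 1-byte sequence.
Byte 1: 0x60 = 01100000, payload 1100000 (7 bits).
Concatenate: 1100000 = 0x60 (7 bits → U+0060).

U+0060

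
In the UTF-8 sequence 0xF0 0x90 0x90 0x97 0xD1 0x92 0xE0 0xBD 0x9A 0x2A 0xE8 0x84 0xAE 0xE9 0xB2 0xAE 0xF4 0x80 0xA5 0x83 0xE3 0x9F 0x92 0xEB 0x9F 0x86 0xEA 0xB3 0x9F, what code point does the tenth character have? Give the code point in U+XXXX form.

Offset 0: leading byte 0xF0 = 11110000 → 4-byte char #1 = F0 90 90 97.
Offset 4: leading byte 0xD1 = 11010001 → 2-byte char #2 = D1 92.
Offset 6: leading byte 0xE0 = 11100000 → 3-byte char #3 = E0 BD 9A.
Offset 9: leading byte 0x2A = 00101010 → 1-byte char #4 = 2A.
Offset 10: leading byte 0xE8 = 11101000 → 3-byte char #5 = E8 84 AE.
Offset 13: leading byte 0xE9 = 11101001 → 3-byte char #6 = E9 B2 AE.
Offset 16: leading byte 0xF4 = 11110100 → 4-byte char #7 = F4 80 A5 83.
Offset 20: leading byte 0xE3 = 11100011 → 3-byte char #8 = E3 9F 92.
Offset 23: leading byte 0xEB = 11101011 → 3-byte char #9 = EB 9F 86.
Offset 26: leading byte 0xEA = 11101010 → 3-byte char #10 = EA B3 9F.
Leading byte 0xEA = 11101010 matches 1110xxxx → 3-byte sequence.
Byte 1: 0xEA = 11101010, payload 1010 (4 bits).
Byte 2: 0xB3 = 10110011 (10xxxxxx ✓), payload 110011.
Byte 3: 0x9F = 10011111 (10xxxxxx ✓), payload 011111.
Concatenate: 1010110011011111 = 0xACDF (16 bits → U+ACDF).

U+ACDF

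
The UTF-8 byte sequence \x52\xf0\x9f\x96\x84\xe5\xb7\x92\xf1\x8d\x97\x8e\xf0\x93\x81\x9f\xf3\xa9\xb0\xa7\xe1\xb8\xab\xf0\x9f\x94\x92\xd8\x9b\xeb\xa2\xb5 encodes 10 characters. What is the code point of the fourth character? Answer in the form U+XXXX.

Offset 0: leading byte 0x52 = 01010010 → 1-byte char #1 = 52.
Offset 1: leading byte 0xF0 = 11110000 → 4-byte char #2 = F0 9F 96 84.
Offset 5: leading byte 0xE5 = 11100101 → 3-byte char #3 = E5 B7 92.
Offset 8: leading byte 0xF1 = 11110001 → 4-byte char #4 = F1 8D 97 8E.
Leading byte 0xF1 = 11110001 matches 11110xxx → 4-byte sequence.
Byte 1: 0xF1 = 11110001, payload 001 (3 bits).
Byte 2: 0x8D = 10001101 (10xxxxxx ✓), payload 001101.
Byte 3: 0x97 = 10010111 (10xxxxxx ✓), payload 010111.
Byte 4: 0x8E = 10001110 (10xxxxxx ✓), payload 001110.
Concatenate: 001001101010111001110 = 0x4D5CE (21 bits → U+4D5CE).

U+4D5CE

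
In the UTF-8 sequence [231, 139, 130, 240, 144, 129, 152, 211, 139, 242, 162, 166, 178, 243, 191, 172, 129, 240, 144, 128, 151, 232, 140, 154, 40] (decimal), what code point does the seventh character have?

Offset 0: leading byte 0xE7 = 11100111 → 3-byte char #1 = E7 8B 82.
Offset 3: leading byte 0xF0 = 11110000 → 4-byte char #2 = F0 90 81 98.
Offset 7: leading byte 0xD3 = 11010011 → 2-byte char #3 = D3 8B.
Offset 9: leading byte 0xF2 = 11110010 → 4-byte char #4 = F2 A2 A6 B2.
Offset 13: leading byte 0xF3 = 11110011 → 4-byte char #5 = F3 BF AC 81.
Offset 17: leading byte 0xF0 = 11110000 → 4-byte char #6 = F0 90 80 97.
Offset 21: leading byte 0xE8 = 11101000 → 3-byte char #7 = E8 8C 9A.
Leading byte 0xE8 = 11101000 matches 1110xxxx → 3-byte sequence.
Byte 1: 0xE8 = 11101000, payload 1000 (4 bits).
Byte 2: 0x8C = 10001100 (10xxxxxx ✓), payload 001100.
Byte 3: 0x9A = 10011010 (10xxxxxx ✓), payload 011010.
Concatenate: 1000001100011010 = 0x831A (16 bits → U+831A).

U+831A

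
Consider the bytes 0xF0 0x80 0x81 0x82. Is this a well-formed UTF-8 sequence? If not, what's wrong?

Leading byte 0xF0 = 11110000 → 4-byte form.
Continuation bytes all match 10xxxxxx. Payload decodes to 0x42.
But 0x42 < 0x10000, the minimum for a 4-byte sequence — this is an overlong encoding.

invalid (overlong encoding)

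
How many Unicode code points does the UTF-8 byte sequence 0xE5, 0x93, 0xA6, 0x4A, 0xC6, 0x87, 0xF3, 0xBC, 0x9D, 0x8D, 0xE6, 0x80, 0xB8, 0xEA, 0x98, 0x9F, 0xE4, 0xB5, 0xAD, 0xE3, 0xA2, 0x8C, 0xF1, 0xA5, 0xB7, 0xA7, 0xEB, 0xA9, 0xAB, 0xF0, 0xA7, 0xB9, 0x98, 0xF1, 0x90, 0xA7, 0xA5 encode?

12

Byte at offset 0: 0xE5 = 11100101 → 3-byte char (#1). Advance 3.
Byte at offset 3: 0x4A = 01001010 → 1-byte char (#2). Advance 1.
Byte at offset 4: 0xC6 = 11000110 → 2-byte char (#3). Advance 2.
Byte at offset 6: 0xF3 = 11110011 → 4-byte char (#4). Advance 4.
Byte at offset 10: 0xE6 = 11100110 → 3-byte char (#5). Advance 3.
Byte at offset 13: 0xEA = 11101010 → 3-byte char (#6). Advance 3.
Byte at offset 16: 0xE4 = 11100100 → 3-byte char (#7). Advance 3.
Byte at offset 19: 0xE3 = 11100011 → 3-byte char (#8). Advance 3.
Byte at offset 22: 0xF1 = 11110001 → 4-byte char (#9). Advance 4.
Byte at offset 26: 0xEB = 11101011 → 3-byte char (#10). Advance 3.
Byte at offset 29: 0xF0 = 11110000 → 4-byte char (#11). Advance 4.
Byte at offset 33: 0xF1 = 11110001 → 4-byte char (#12). Advance 4.
Reached end at offset 37 after 12 code points.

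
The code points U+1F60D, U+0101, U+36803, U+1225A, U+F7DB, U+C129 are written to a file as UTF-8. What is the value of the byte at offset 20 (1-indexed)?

0xA9

1-indexed offset 20 is 0-indexed offset 19.
U+1F60D → 4-byte form F0 9F 98 8D at offsets 0–3.
U+0101 → 2-byte form C4 81 at offsets 4–5.
U+36803 → 4-byte form F0 B6 A0 83 at offsets 6–9.
U+1225A → 4-byte form F0 92 89 9A at offsets 10–13.
U+F7DB → 3-byte form EF 9F 9B at offsets 14–16.
U+C129 → 3-byte form EC 84 A9 at offsets 17–19.
Offset 19 falls in char 6's range; it's byte 3 of EC 84 A9 = 0xA9.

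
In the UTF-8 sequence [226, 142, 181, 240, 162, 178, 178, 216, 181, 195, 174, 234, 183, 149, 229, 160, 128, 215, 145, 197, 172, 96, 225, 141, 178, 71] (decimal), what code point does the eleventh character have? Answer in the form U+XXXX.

U+0047

Offset 0: leading byte 0xE2 = 11100010 → 3-byte char #1 = E2 8E B5.
Offset 3: leading byte 0xF0 = 11110000 → 4-byte char #2 = F0 A2 B2 B2.
Offset 7: leading byte 0xD8 = 11011000 → 2-byte char #3 = D8 B5.
Offset 9: leading byte 0xC3 = 11000011 → 2-byte char #4 = C3 AE.
Offset 11: leading byte 0xEA = 11101010 → 3-byte char #5 = EA B7 95.
Offset 14: leading byte 0xE5 = 11100101 → 3-byte char #6 = E5 A0 80.
Offset 17: leading byte 0xD7 = 11010111 → 2-byte char #7 = D7 91.
Offset 19: leading byte 0xC5 = 11000101 → 2-byte char #8 = C5 AC.
Offset 21: leading byte 0x60 = 01100000 → 1-byte char #9 = 60.
Offset 22: leading byte 0xE1 = 11100001 → 3-byte char #10 = E1 8D B2.
Offset 25: leading byte 0x47 = 01000111 → 1-byte char #11 = 47.
Leading byte 0x47 = 01000111 matches 0xxxxxxx → 1-byte sequence.
Byte 1: 0x47 = 01000111, payload 1000111 (7 bits).
Concatenate: 1000111 = 0x47 (7 bits → U+0047).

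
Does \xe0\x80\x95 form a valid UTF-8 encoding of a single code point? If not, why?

Leading byte 0xE0 = 11100000 → 3-byte form.
Continuation bytes all match 10xxxxxx. Payload decodes to 0x15.
But 0x15 < 0x800, the minimum for a 3-byte sequence — this is an overlong encoding.

invalid (overlong encoding)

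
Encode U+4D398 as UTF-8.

U+4D398 = 0x4D398 = 316312 decimal. In range U+10000–U+10FFFF → 4-byte form: 11110xxx 10xxxxxx 10xxxxxx 10xxxxxx.
Binary (21 bits): 001001101001110011000.
Split 3+6+6+6: 001 | 001101 | 001110 | 011000.
Byte 1: 11110001 = 0xF1.
Byte 2: 10001101 = 0x8D.
Byte 3: 10001110 = 0x8E.
Byte 4: 10011000 = 0x98.

F1 8D 8E 98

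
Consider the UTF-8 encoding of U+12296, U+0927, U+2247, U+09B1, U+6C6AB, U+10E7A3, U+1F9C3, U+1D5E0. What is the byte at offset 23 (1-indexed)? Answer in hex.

0x9F

1-indexed offset 23 is 0-indexed offset 22.
U+12296 → 4-byte form F0 92 8A 96 at offsets 0–3.
U+0927 → 3-byte form E0 A4 A7 at offsets 4–6.
U+2247 → 3-byte form E2 89 87 at offsets 7–9.
U+09B1 → 3-byte form E0 A6 B1 at offsets 10–12.
U+6C6AB → 4-byte form F1 AC 9A AB at offsets 13–16.
U+10E7A3 → 4-byte form F4 8E 9E A3 at offsets 17–20.
U+1F9C3 → 4-byte form F0 9F A7 83 at offsets 21–24.
Offset 22 falls in char 7's range; it's byte 2 of F0 9F A7 83 = 0x9F.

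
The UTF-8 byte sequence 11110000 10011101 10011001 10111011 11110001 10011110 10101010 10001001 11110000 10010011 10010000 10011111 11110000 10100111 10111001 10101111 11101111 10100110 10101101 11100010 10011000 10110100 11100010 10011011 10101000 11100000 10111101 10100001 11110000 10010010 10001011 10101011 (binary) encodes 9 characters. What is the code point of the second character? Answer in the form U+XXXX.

Offset 0: leading byte 0xF0 = 11110000 → 4-byte char #1 = F0 9D 99 BB.
Offset 4: leading byte 0xF1 = 11110001 → 4-byte char #2 = F1 9E AA 89.
Leading byte 0xF1 = 11110001 matches 11110xxx → 4-byte sequence.
Byte 1: 0xF1 = 11110001, payload 001 (3 bits).
Byte 2: 0x9E = 10011110 (10xxxxxx ✓), payload 011110.
Byte 3: 0xAA = 10101010 (10xxxxxx ✓), payload 101010.
Byte 4: 0x89 = 10001001 (10xxxxxx ✓), payload 001001.
Concatenate: 001011110101010001001 = 0x5EA89 (21 bits → U+5EA89).

U+5EA89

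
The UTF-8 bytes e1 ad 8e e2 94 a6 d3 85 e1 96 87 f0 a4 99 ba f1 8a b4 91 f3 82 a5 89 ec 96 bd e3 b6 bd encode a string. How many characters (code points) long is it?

9

Byte at offset 0: 0xE1 = 11100001 → 3-byte char (#1). Advance 3.
Byte at offset 3: 0xE2 = 11100010 → 3-byte char (#2). Advance 3.
Byte at offset 6: 0xD3 = 11010011 → 2-byte char (#3). Advance 2.
Byte at offset 8: 0xE1 = 11100001 → 3-byte char (#4). Advance 3.
Byte at offset 11: 0xF0 = 11110000 → 4-byte char (#5). Advance 4.
Byte at offset 15: 0xF1 = 11110001 → 4-byte char (#6). Advance 4.
Byte at offset 19: 0xF3 = 11110011 → 4-byte char (#7). Advance 4.
Byte at offset 23: 0xEC = 11101100 → 3-byte char (#8). Advance 3.
Byte at offset 26: 0xE3 = 11100011 → 3-byte char (#9). Advance 3.
Reached end at offset 29 after 9 code points.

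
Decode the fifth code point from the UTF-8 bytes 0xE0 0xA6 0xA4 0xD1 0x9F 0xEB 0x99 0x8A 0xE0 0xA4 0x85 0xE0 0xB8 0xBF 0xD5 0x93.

U+0E3F

Offset 0: leading byte 0xE0 = 11100000 → 3-byte char #1 = E0 A6 A4.
Offset 3: leading byte 0xD1 = 11010001 → 2-byte char #2 = D1 9F.
Offset 5: leading byte 0xEB = 11101011 → 3-byte char #3 = EB 99 8A.
Offset 8: leading byte 0xE0 = 11100000 → 3-byte char #4 = E0 A4 85.
Offset 11: leading byte 0xE0 = 11100000 → 3-byte char #5 = E0 B8 BF.
Leading byte 0xE0 = 11100000 matches 1110xxxx → 3-byte sequence.
Byte 1: 0xE0 = 11100000, payload 0000 (4 bits).
Byte 2: 0xB8 = 10111000 (10xxxxxx ✓), payload 111000.
Byte 3: 0xBF = 10111111 (10xxxxxx ✓), payload 111111.
Concatenate: 0000111000111111 = 0xE3F (16 bits → U+0E3F).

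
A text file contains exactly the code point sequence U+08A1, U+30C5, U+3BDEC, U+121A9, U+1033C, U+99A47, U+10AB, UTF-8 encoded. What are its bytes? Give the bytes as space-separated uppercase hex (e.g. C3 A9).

U+08A1: 3-byte form → E0 A2 A1.
U+30C5: 3-byte form → E3 83 85.
U+3BDEC: 4-byte form → F0 BB B7 AC.
U+121A9: 4-byte form → F0 92 86 A9.
U+1033C: 4-byte form → F0 90 8C BC.
U+99A47: 4-byte form → F2 99 A9 87.
U+10AB: 3-byte form → E1 82 AB.
Concatenated (25 bytes): E0 A2 A1 E3 83 85 F0 BB B7 AC F0 92 86 A9 F0 90 8C BC F2 99 A9 87 E1 82 AB.

E0 A2 A1 E3 83 85 F0 BB B7 AC F0 92 86 A9 F0 90 8C BC F2 99 A9 87 E1 82 AB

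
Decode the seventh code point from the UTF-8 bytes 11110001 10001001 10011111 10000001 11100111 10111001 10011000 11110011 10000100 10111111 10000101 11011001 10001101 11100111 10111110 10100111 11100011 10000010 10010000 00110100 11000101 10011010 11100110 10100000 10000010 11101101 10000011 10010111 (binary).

U+0034

Offset 0: leading byte 0xF1 = 11110001 → 4-byte char #1 = F1 89 9F 81.
Offset 4: leading byte 0xE7 = 11100111 → 3-byte char #2 = E7 B9 98.
Offset 7: leading byte 0xF3 = 11110011 → 4-byte char #3 = F3 84 BF 85.
Offset 11: leading byte 0xD9 = 11011001 → 2-byte char #4 = D9 8D.
Offset 13: leading byte 0xE7 = 11100111 → 3-byte char #5 = E7 BE A7.
Offset 16: leading byte 0xE3 = 11100011 → 3-byte char #6 = E3 82 90.
Offset 19: leading byte 0x34 = 00110100 → 1-byte char #7 = 34.
Leading byte 0x34 = 00110100 matches 0xxxxxxx → 1-byte sequence.
Byte 1: 0x34 = 00110100, payload 0110100 (7 bits).
Concatenate: 0110100 = 0x34 (7 bits → U+0034).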